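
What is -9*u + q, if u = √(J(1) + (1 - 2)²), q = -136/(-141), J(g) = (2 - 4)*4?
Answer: 136/141 - 9*I*√7 ≈ 0.96454 - 23.812*I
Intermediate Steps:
J(g) = -8 (J(g) = -2*4 = -8)
q = 136/141 (q = -136*(-1/141) = 136/141 ≈ 0.96454)
u = I*√7 (u = √(-8 + (1 - 2)²) = √(-8 + (-1)²) = √(-8 + 1) = √(-7) = I*√7 ≈ 2.6458*I)
-9*u + q = -9*I*√7 + 136/141 = 136/141 - 9*I*√7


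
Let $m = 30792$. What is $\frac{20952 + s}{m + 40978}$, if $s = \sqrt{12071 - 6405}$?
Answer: $\frac{10476}{35885} + \frac{\sqrt{5666}}{71770} \approx 0.29298$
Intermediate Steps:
$s = \sqrt{5666} \approx 75.273$
$\frac{20952 + s}{m + 40978} = \frac{20952 + \sqrt{5666}}{30792 + 40978} = \frac{20952 + \sqrt{5666}}{71770} = \left(20952 + \sqrt{5666}\right) \frac{1}{71770} = \frac{10476}{35885} + \frac{\sqrt{5666}}{71770}$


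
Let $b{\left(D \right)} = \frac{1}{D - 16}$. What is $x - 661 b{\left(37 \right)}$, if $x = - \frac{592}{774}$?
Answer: $- \frac{87341}{2709} \approx -32.241$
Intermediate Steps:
$b{\left(D \right)} = \frac{1}{-16 + D}$
$x = - \frac{296}{387}$ ($x = \left(-592\right) \frac{1}{774} = - \frac{296}{387} \approx -0.76486$)
$x - 661 b{\left(37 \right)} = - \frac{296}{387} - \frac{661}{-16 + 37} = - \frac{296}{387} - \frac{661}{21} = - \frac{87341}{2709}$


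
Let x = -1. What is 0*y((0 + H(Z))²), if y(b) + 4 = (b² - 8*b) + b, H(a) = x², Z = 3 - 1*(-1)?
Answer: 0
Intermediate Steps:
Z = 4 (Z = 3 + 1 = 4)
H(a) = 1 (H(a) = (-1)² = 1)
y(b) = -4 + b² - 7*b (y(b) = -4 + ((b² - 8*b) + b) = -4 + (b² - 7*b) = -4 + b² - 7*b)
0*y((0 + H(Z))²) = 0*(-4 + ((0 + 1)²)² - 7*(0 + 1)²) = 0*(-4 + (1²)² - 7*1²) = 0*(-4 + 1² - 7*1) = 0*(-4 + 1 - 7) = 0*(-10) = 0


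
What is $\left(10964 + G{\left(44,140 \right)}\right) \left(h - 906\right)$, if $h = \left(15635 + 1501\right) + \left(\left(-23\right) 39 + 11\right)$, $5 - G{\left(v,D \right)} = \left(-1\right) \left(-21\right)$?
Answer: $167986112$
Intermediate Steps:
$G{\left(v,D \right)} = -16$ ($G{\left(v,D \right)} = 5 - \left(-1\right) \left(-21\right) = 5 - 21 = -16$)
$h = 16250$ ($h = 17136 + \left(-897 + 11\right) = 17136 - 886 = 16250$)
$\left(10964 + G{\left(44,140 \right)}\right) \left(h - 906\right) = \left(10964 - 16\right) \left(16250 - 906\right) = 10948 \cdot 15344 = 167986112$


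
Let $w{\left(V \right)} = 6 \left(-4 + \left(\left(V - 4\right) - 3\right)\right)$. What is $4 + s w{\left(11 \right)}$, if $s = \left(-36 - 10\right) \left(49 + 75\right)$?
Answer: $4$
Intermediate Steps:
$w{\left(V \right)} = -66 + 6 V$ ($w{\left(V \right)} = 6 \left(-4 + \left(\left(-4 + V\right) - 3\right)\right) = 6 \left(-4 + \left(-7 + V\right)\right) = 6 \left(-11 + V\right) = -66 + 6 V$)
$s = -5704$ ($s = \left(-46\right) 124 = -5704$)
$4 + s w{\left(11 \right)} = 4 - 5704 \left(-66 + 6 \cdot 11\right) = 4 - 5704 \left(-66 + 66\right) = 4 - 0 = 4 + 0 = 4$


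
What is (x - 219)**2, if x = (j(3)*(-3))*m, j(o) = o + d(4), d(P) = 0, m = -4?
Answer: 33489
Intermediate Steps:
j(o) = o (j(o) = o + 0 = o)
x = 36 (x = (3*(-3))*(-4) = -9*(-4) = 36)
(x - 219)**2 = (36 - 219)**2 = (-183)**2 = 33489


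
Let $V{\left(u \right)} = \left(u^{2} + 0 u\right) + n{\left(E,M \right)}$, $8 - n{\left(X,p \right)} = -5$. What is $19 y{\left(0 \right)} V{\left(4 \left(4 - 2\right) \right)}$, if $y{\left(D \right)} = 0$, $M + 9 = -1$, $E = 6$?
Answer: $0$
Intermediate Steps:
$M = -10$ ($M = -9 - 1 = -10$)
$n{\left(X,p \right)} = 13$ ($n{\left(X,p \right)} = 8 - -5 = 8 + 5 = 13$)
$V{\left(u \right)} = 13 + u^{2}$ ($V{\left(u \right)} = \left(u^{2} + 0 u\right) + 13 = \left(u^{2} + 0\right) + 13 = u^{2} + 13 = 13 + u^{2}$)
$19 y{\left(0 \right)} V{\left(4 \left(4 - 2\right) \right)} = 19 \cdot 0 \left(13 + \left(4 \left(4 - 2\right)\right)^{2}\right) = 0 \left(13 + \left(4 \cdot 2\right)^{2}\right) = 0 \left(13 + 8^{2}\right) = 0 \left(13 + 64\right) = 0 \cdot 77 = 0$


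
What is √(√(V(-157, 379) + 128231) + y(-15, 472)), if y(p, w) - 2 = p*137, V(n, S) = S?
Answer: √(-2053 + 3*√14290) ≈ 41.163*I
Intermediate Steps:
y(p, w) = 2 + 137*p (y(p, w) = 2 + p*137 = 2 + 137*p)
√(√(V(-157, 379) + 128231) + y(-15, 472)) = √(√(379 + 128231) + (2 + 137*(-15))) = √(√128610 + (2 - 2055)) = √(3*√14290 - 2053) = √(-2053 + 3*√14290)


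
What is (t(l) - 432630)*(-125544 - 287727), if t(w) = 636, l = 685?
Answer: 178530592374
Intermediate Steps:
(t(l) - 432630)*(-125544 - 287727) = (636 - 432630)*(-125544 - 287727) = -431994*(-413271) = 178530592374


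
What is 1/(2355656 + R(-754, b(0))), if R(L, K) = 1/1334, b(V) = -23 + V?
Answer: 1334/3142445105 ≈ 4.2451e-7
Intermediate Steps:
R(L, K) = 1/1334
1/(2355656 + R(-754, b(0))) = 1/(2355656 + 1/1334) = 1/(3142445105/1334) = 1334/3142445105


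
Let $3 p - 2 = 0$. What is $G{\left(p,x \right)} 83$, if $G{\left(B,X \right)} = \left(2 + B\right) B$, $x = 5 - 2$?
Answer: $\frac{1328}{9} \approx 147.56$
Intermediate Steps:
$x = 3$
$p = \frac{2}{3}$ ($p = \frac{2}{3} + \frac{1}{3} \cdot 0 = \frac{2}{3} + 0 = \frac{2}{3} \approx 0.66667$)
$G{\left(B,X \right)} = B \left(2 + B\right)$
$G{\left(p,x \right)} 83 = \frac{2 \left(2 + \frac{2}{3}\right)}{3} \cdot 83 = \frac{2}{3} \cdot \frac{8}{3} \cdot 83 = \frac{16}{9} \cdot 83 = \frac{1328}{9}$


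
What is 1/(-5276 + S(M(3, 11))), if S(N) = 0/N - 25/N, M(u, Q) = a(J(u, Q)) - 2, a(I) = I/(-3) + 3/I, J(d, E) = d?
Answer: -2/10527 ≈ -0.00018999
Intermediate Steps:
a(I) = 3/I - I/3 (a(I) = I*(-⅓) + 3/I = -I/3 + 3/I = 3/I - I/3)
M(u, Q) = -2 + 3/u - u/3 (M(u, Q) = (3/u - u/3) - 2 = -2 + 3/u - u/3)
S(N) = -25/N (S(N) = 0 - 25/N = -25/N)
1/(-5276 + S(M(3, 11))) = 1/(-5276 - 25/(-2 + 3/3 - ⅓*3)) = 1/(-5276 - 25/(-2 + 3*(⅓) - 1)) = 1/(-5276 - 25/(-2 + 1 - 1)) = 1/(-5276 - 25/(-2)) = 1/(-5276 - 25*(-½)) = 1/(-5276 + 25/2) = 1/(-10527/2) = -2/10527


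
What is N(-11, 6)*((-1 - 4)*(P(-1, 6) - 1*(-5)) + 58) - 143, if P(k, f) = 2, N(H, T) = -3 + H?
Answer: -465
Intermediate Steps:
N(-11, 6)*((-1 - 4)*(P(-1, 6) - 1*(-5)) + 58) - 143 = (-3 - 11)*((-1 - 4)*(2 - 1*(-5)) + 58) - 143 = -14*(-5*(2 + 5) + 58) - 143 = -14*(-5*7 + 58) - 143 = -14*(-35 + 58) - 143 = -14*23 - 143 = -322 - 143 = -465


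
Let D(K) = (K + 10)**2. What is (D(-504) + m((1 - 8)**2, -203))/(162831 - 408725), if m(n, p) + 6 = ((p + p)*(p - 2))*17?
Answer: -829470/122947 ≈ -6.7466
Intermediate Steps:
D(K) = (10 + K)**2
m(n, p) = -6 + 34*p*(-2 + p) (m(n, p) = -6 + ((p + p)*(p - 2))*17 = -6 + ((2*p)*(-2 + p))*17 = -6 + (2*p*(-2 + p))*17 = -6 + 34*p*(-2 + p))
(D(-504) + m((1 - 8)**2, -203))/(162831 - 408725) = ((10 - 504)**2 + (-6 - 68*(-203) + 34*(-203)**2))/(162831 - 408725) = ((-494)**2 + (-6 + 13804 + 34*41209))/(-245894) = (244036 + (-6 + 13804 + 1401106))*(-1/245894) = (244036 + 1414904)*(-1/245894) = 1658940*(-1/245894) = -829470/122947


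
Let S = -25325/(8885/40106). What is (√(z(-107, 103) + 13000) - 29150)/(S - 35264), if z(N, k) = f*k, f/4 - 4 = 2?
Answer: 25899775/132900509 - 3554*√967/132900509 ≈ 0.19405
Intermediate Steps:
f = 24 (f = 16 + 4*2 = 16 + 8 = 24)
z(N, k) = 24*k
S = -203136890/1777 (S = -25325/(8885*(1/40106)) = -25325/8885/40106 = -25325*40106/8885 = -203136890/1777 ≈ -1.1431e+5)
(√(z(-107, 103) + 13000) - 29150)/(S - 35264) = (√(24*103 + 13000) - 29150)/(-203136890/1777 - 35264) = (√(2472 + 13000) - 29150)/(-265801018/1777) = (√15472 - 29150)*(-1777/265801018) = (4*√967 - 29150)*(-1777/265801018) = (-29150 + 4*√967)*(-1777/265801018) = 25899775/132900509 - 3554*√967/132900509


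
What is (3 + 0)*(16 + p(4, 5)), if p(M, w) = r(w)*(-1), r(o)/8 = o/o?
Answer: 24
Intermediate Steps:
r(o) = 8 (r(o) = 8*(o/o) = 8*1 = 8)
p(M, w) = -8 (p(M, w) = 8*(-1) = -8)
(3 + 0)*(16 + p(4, 5)) = (3 + 0)*(16 - 8) = 3*8 = 24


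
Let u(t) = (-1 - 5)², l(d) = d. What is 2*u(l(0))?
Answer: 72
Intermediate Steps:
u(t) = 36 (u(t) = (-6)² = 36)
2*u(l(0)) = 2*36 = 72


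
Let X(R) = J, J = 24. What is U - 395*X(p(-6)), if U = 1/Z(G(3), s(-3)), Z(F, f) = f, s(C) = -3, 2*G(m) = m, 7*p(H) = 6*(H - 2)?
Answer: -28441/3 ≈ -9480.3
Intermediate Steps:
p(H) = -12/7 + 6*H/7 (p(H) = (6*(H - 2))/7 = (6*(-2 + H))/7 = (-12 + 6*H)/7 = -12/7 + 6*H/7)
G(m) = m/2
X(R) = 24
U = -1/3 (U = 1/(-3) = -1/3 ≈ -0.33333)
U - 395*X(p(-6)) = -1/3 - 395*24 = -1/3 - 9480 = -28441/3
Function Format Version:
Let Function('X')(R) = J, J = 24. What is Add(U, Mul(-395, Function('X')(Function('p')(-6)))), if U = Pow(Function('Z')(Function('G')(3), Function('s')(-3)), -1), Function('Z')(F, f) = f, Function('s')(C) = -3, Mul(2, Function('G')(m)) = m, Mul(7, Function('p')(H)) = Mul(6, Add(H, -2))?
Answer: Rational(-28441, 3) ≈ -9480.3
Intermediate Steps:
Function('p')(H) = Add(Rational(-12, 7), Mul(Rational(6, 7), H)) (Function('p')(H) = Mul(Rational(1, 7), Mul(6, Add(H, -2))) = Mul(Rational(1, 7), Mul(6, Add(-2, H))) = Mul(Rational(1, 7), Add(-12, Mul(6, H))) = Add(Rational(-12, 7), Mul(Rational(6, 7), H)))
Function('G')(m) = Mul(Rational(1, 2), m)
Function('X')(R) = 24
U = Rational(-1, 3) (U = Pow(-3, -1) = Rational(-1, 3) ≈ -0.33333)
Add(U, Mul(-395, Function('X')(Function('p')(-6)))) = Add(Rational(-1, 3), Mul(-395, 24)) = Add(Rational(-1, 3), -9480) = Rational(-28441, 3)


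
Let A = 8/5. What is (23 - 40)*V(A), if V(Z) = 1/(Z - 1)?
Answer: -85/3 ≈ -28.333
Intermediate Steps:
A = 8/5 (A = 8*(⅕) = 8/5 ≈ 1.6000)
V(Z) = 1/(-1 + Z)
(23 - 40)*V(A) = (23 - 40)/(-1 + 8/5) = -17/⅗ = -17*5/3 = -85/3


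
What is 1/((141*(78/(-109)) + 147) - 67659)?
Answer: -109/7369806 ≈ -1.4790e-5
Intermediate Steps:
1/((141*(78/(-109)) + 147) - 67659) = 1/((141*(78*(-1/109)) + 147) - 67659) = 1/((141*(-78/109) + 147) - 67659) = 1/((-10998/109 + 147) - 67659) = 1/(5025/109 - 67659) = 1/(-7369806/109) = -109/7369806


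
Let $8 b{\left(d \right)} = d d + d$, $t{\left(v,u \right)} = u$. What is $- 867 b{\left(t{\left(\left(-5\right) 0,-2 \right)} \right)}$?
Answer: $- \frac{867}{4} \approx -216.75$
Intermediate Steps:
$b{\left(d \right)} = \frac{d}{8} + \frac{d^{2}}{8}$ ($b{\left(d \right)} = \frac{d d + d}{8} = \frac{d^{2} + d}{8} = \frac{d + d^{2}}{8} = \frac{d}{8} + \frac{d^{2}}{8}$)
$- 867 b{\left(t{\left(\left(-5\right) 0,-2 \right)} \right)} = - 867 \cdot \frac{1}{8} \left(-2\right) \left(1 - 2\right) = - 867 \cdot \frac{1}{8} \left(-2\right) \left(-1\right) = \left(-867\right) \frac{1}{4} = - \frac{867}{4}$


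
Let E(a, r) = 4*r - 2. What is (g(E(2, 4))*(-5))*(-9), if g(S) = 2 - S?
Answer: -540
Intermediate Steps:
E(a, r) = -2 + 4*r
(g(E(2, 4))*(-5))*(-9) = ((2 - (-2 + 4*4))*(-5))*(-9) = ((2 - (-2 + 16))*(-5))*(-9) = ((2 - 1*14)*(-5))*(-9) = ((2 - 14)*(-5))*(-9) = -12*(-5)*(-9) = 60*(-9) = -540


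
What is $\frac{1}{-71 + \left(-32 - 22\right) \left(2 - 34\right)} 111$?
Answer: $\frac{111}{1657} \approx 0.066988$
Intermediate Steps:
$\frac{1}{-71 + \left(-32 - 22\right) \left(2 - 34\right)} 111 = \frac{1}{-71 - -1728} \cdot 111 = \frac{1}{-71 + 1728} \cdot 111 = \frac{1}{1657} \cdot 111 = \frac{111}{1657}$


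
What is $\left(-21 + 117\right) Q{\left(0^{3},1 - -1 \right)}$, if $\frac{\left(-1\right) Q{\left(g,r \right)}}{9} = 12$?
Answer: $-10368$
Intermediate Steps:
$Q{\left(g,r \right)} = -108$ ($Q{\left(g,r \right)} = \left(-9\right) 12 = -108$)
$\left(-21 + 117\right) Q{\left(0^{3},1 - -1 \right)} = \left(-21 + 117\right) \left(-108\right) = 96 \left(-108\right) = -10368$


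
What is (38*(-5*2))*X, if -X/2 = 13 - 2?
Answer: 8360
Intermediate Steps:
X = -22 (X = -2*(13 - 2) = -2*11 = -22)
(38*(-5*2))*X = (38*(-5*2))*(-22) = (38*(-10))*(-22) = -380*(-22) = 8360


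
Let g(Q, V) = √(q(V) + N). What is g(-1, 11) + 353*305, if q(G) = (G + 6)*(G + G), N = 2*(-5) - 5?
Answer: 107665 + √359 ≈ 1.0768e+5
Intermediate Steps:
N = -15 (N = -10 - 5 = -15)
q(G) = 2*G*(6 + G) (q(G) = (6 + G)*(2*G) = 2*G*(6 + G))
g(Q, V) = √(-15 + 2*V*(6 + V)) (g(Q, V) = √(2*V*(6 + V) - 15) = √(-15 + 2*V*(6 + V)))
g(-1, 11) + 353*305 = √(-15 + 2*11*(6 + 11)) + 353*305 = √(-15 + 2*11*17) + 107665 = √(-15 + 374) + 107665 = √359 + 107665 = 107665 + √359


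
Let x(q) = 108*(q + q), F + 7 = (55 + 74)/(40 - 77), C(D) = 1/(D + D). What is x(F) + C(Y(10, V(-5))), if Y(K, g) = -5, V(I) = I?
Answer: -838117/370 ≈ -2265.2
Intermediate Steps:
C(D) = 1/(2*D)
F = -388/37 (F = -7 + (55 + 74)/(40 - 77) = -7 + 129/(-37) = -7 + 129*(-1/37) = -7 - 129/37 = -388/37 ≈ -10.486)
x(q) = 216*q (x(q) = 108*(2*q) = 216*q)
x(F) + C(Y(10, V(-5))) = 216*(-388/37) + (½)/(-5) = -83808/37 + (½)*(-⅕) = -83808/37 - ⅒ = -838117/370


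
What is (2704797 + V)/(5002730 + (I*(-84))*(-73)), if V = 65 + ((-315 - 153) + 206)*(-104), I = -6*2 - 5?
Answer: 1366055/2449243 ≈ 0.55775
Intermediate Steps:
I = -17 (I = -12 - 5 = -17)
V = 27313 (V = 65 + (-468 + 206)*(-104) = 65 - 262*(-104) = 65 + 27248 = 27313)
(2704797 + V)/(5002730 + (I*(-84))*(-73)) = (2704797 + 27313)/(5002730 - 17*(-84)*(-73)) = 2732110/(5002730 + 1428*(-73)) = 2732110/(5002730 - 104244) = 2732110/4898486 = 2732110*(1/4898486) = 1366055/2449243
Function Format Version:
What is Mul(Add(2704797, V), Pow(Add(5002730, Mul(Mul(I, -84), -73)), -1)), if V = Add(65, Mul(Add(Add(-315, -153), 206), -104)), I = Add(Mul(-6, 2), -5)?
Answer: Rational(1366055, 2449243) ≈ 0.55775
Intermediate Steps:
I = -17 (I = Add(-12, -5) = -17)
V = 27313 (V = Add(65, Mul(Add(-468, 206), -104)) = Add(65, Mul(-262, -104)) = Add(65, 27248) = 27313)
Mul(Add(2704797, V), Pow(Add(5002730, Mul(Mul(I, -84), -73)), -1)) = Mul(Add(2704797, 27313), Pow(Add(5002730, Mul(Mul(-17, -84), -73)), -1)) = Mul(2732110, Pow(Add(5002730, Mul(1428, -73)), -1)) = Mul(2732110, Pow(Add(5002730, -104244), -1)) = Mul(2732110, Pow(4898486, -1)) = Mul(2732110, Rational(1, 4898486)) = Rational(1366055, 2449243)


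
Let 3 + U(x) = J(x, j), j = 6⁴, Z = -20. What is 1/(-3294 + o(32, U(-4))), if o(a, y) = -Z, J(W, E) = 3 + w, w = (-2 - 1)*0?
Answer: -1/3274 ≈ -0.00030544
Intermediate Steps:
w = 0 (w = -3*0 = 0)
j = 1296
J(W, E) = 3 (J(W, E) = 3 + 0 = 3)
U(x) = 0 (U(x) = -3 + 3 = 0)
o(a, y) = 20 (o(a, y) = -1*(-20) = 20)
1/(-3294 + o(32, U(-4))) = 1/(-3294 + 20) = 1/(-3274) = -1/3274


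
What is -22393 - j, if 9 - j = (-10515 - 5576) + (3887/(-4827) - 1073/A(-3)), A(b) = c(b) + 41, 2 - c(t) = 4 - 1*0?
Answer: -2417251231/62751 ≈ -38521.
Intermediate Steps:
c(t) = -2 (c(t) = 2 - (4 - 1*0) = 2 - (4 + 0) = 2 - 1*4 = 2 - 4 = -2)
A(b) = 39 (A(b) = -2 + 41 = 39)
j = 1012068088/62751 (j = 9 - ((-10515 - 5576) + (3887/(-4827) - 1073/39)) = 9 - (-16091 + (3887*(-1/4827) - 1073*1/39)) = 9 - (-16091 + (-3887/4827 - 1073/39)) = 9 - (-16091 - 1776988/62751) = 9 - 1*(-1011503329/62751) = 9 + 1011503329/62751 = 1012068088/62751 ≈ 16128.)
-22393 - j = -22393 - 1*1012068088/62751 = -22393 - 1012068088/62751 = -2417251231/62751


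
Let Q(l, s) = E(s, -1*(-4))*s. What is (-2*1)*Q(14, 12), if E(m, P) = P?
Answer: -96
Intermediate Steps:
Q(l, s) = 4*s (Q(l, s) = (-1*(-4))*s = 4*s)
(-2*1)*Q(14, 12) = (-2*1)*(4*12) = -2*48 = -96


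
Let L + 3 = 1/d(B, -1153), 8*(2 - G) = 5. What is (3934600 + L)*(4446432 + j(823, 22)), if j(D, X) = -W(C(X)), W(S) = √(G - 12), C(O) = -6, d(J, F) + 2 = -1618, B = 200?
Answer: 787271310232168/45 - 6374047139*I*√170/6480 ≈ 1.7495e+13 - 1.2825e+7*I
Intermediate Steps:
d(J, F) = -1620 (d(J, F) = -2 - 1618 = -1620)
G = 11/8 (G = 2 - ⅛*5 = 2 - 5/8 = 11/8 ≈ 1.3750)
W(S) = I*√170/4 (W(S) = √(11/8 - 12) = √(-85/8) = I*√170/4)
L = -4861/1620 (L = -3 + 1/(-1620) = -3 - 1/1620 = -4861/1620 ≈ -3.0006)
j(D, X) = -I*√170/4
(3934600 + L)*(4446432 + j(823, 22)) = (3934600 - 4861/1620)*(4446432 - I*√170/4) = 6374047139*(4446432 - I*√170/4)/1620 = 787271310232168/45 - 6374047139*I*√170/6480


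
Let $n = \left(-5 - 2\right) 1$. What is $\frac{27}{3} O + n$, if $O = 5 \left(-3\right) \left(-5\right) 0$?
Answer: $-7$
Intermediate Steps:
$n = -7$ ($n = \left(-7\right) 1 = -7$)
$O = 0$ ($O = \left(-15\right) \left(-5\right) 0 = 75 \cdot 0 = 0$)
$\frac{27}{3} O + n = \frac{27}{3} \cdot 0 - 7 = 27 \cdot \frac{1}{3} \cdot 0 - 7 = 9 \cdot 0 - 7 = 0 - 7 = -7$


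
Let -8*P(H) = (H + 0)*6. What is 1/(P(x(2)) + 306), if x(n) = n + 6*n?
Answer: 2/591 ≈ 0.0033841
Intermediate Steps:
x(n) = 7*n
P(H) = -3*H/4 (P(H) = -(H + 0)*6/8 = -H*6/8 = -3*H/4)
1/(P(x(2)) + 306) = 1/(-21*2/4 + 306) = 1/(-¾*14 + 306) = 1/(-21/2 + 306) = 1/(591/2) = 2/591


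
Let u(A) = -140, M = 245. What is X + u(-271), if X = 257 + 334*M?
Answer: 81947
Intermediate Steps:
X = 82087 (X = 257 + 334*245 = 257 + 81830 = 82087)
X + u(-271) = 82087 - 140 = 81947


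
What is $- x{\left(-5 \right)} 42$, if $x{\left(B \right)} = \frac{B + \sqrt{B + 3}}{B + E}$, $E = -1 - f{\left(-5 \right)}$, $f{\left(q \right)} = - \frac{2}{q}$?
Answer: $- \frac{525}{16} + \frac{105 i \sqrt{2}}{16} \approx -32.813 + 9.2808 i$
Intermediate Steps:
$E = - \frac{7}{5}$ ($E = -1 - - \frac{2}{-5} = -1 - \left(-2\right) \left(- \frac{1}{5}\right) = -1 - \frac{2}{5} = - \frac{7}{5} \approx -1.4$)
$x{\left(B \right)} = \frac{B + \sqrt{3 + B}}{- \frac{7}{5} + B}$ ($x{\left(B \right)} = \frac{B + \sqrt{B + 3}}{B - \frac{7}{5}} = \frac{B + \sqrt{3 + B}}{- \frac{7}{5} + B}$)
$- x{\left(-5 \right)} 42 = - \frac{5 \left(-5 + \sqrt{3 - 5}\right)}{-7 + 5 \left(-5\right)} 42 = - \frac{5 \left(-5 + \sqrt{-2}\right)}{-7 - 25} \cdot 42 = - \frac{5 \left(-5 + i \sqrt{2}\right)}{-32} \cdot 42 = - \frac{5 \left(-1\right) \left(-5 + i \sqrt{2}\right)}{32} \cdot 42 = - (\frac{25}{32} - \frac{5 i \sqrt{2}}{32}) 42 = \left(- \frac{25}{32} + \frac{5 i \sqrt{2}}{32}\right) 42 = - \frac{525}{16} + \frac{105 i \sqrt{2}}{16}$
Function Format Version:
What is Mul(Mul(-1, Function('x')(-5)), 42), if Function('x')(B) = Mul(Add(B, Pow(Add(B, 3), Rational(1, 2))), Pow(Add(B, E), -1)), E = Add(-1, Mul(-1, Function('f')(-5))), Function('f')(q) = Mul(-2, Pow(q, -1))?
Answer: Add(Rational(-525, 16), Mul(Rational(105, 16), I, Pow(2, Rational(1, 2)))) ≈ Add(-32.813, Mul(9.2808, I))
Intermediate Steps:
E = Rational(-7, 5) (E = Add(-1, Mul(-1, Mul(-2, Pow(-5, -1)))) = Add(-1, Mul(-1, Mul(-2, Rational(-1, 5)))) = Add(-1, Mul(-1, Rational(2, 5))) = Add(-1, Rational(-2, 5)) = Rational(-7, 5) ≈ -1.4000)
Function('x')(B) = Mul(Pow(Add(Rational(-7, 5), B), -1), Add(B, Pow(Add(3, B), Rational(1, 2)))) (Function('x')(B) = Mul(Add(B, Pow(Add(B, 3), Rational(1, 2))), Pow(Add(B, Rational(-7, 5)), -1)) = Mul(Add(B, Pow(Add(3, B), Rational(1, 2))), Pow(Add(Rational(-7, 5), B), -1)) = Mul(Pow(Add(Rational(-7, 5), B), -1), Add(B, Pow(Add(3, B), Rational(1, 2)))))
Mul(Mul(-1, Function('x')(-5)), 42) = Mul(Mul(-1, Mul(5, Pow(Add(-7, Mul(5, -5)), -1), Add(-5, Pow(Add(3, -5), Rational(1, 2))))), 42) = Mul(Mul(-1, Mul(5, Pow(Add(-7, -25), -1), Add(-5, Pow(-2, Rational(1, 2))))), 42) = Mul(Mul(-1, Mul(5, Pow(-32, -1), Add(-5, Mul(I, Pow(2, Rational(1, 2)))))), 42) = Mul(Mul(-1, Mul(5, Rational(-1, 32), Add(-5, Mul(I, Pow(2, Rational(1, 2)))))), 42) = Mul(Mul(-1, Add(Rational(25, 32), Mul(Rational(-5, 32), I, Pow(2, Rational(1, 2))))), 42) = Mul(Add(Rational(-25, 32), Mul(Rational(5, 32), I, Pow(2, Rational(1, 2)))), 42) = Add(Rational(-525, 16), Mul(Rational(105, 16), I, Pow(2, Rational(1, 2))))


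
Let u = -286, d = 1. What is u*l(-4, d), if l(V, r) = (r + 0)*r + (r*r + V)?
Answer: 572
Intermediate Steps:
l(V, r) = V + 2*r² (l(V, r) = r*r + (r² + V) = r² + (V + r²) = V + 2*r²)
u*l(-4, d) = -286*(-4 + 2*1²) = -286*(-4 + 2*1) = -286*(-4 + 2) = -286*(-2) = 572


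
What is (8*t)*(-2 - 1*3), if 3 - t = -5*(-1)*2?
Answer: 280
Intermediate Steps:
t = -7 (t = 3 - (-5*(-1))*2 = 3 - 5*2 = 3 - 1*10 = 3 - 10 = -7)
(8*t)*(-2 - 1*3) = (8*(-7))*(-2 - 1*3) = -56*(-2 - 3) = -56*(-5) = 280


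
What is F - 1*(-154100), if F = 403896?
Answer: 557996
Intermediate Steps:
F - 1*(-154100) = 403896 - 1*(-154100) = 403896 + 154100 = 557996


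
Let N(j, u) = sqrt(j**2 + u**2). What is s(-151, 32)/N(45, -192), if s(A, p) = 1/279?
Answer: sqrt(4321)/3616677 ≈ 1.8175e-5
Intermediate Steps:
s(A, p) = 1/279
s(-151, 32)/N(45, -192) = 1/(279*(sqrt(45**2 + (-192)**2))) = 1/(279*(sqrt(2025 + 36864))) = 1/(279*(sqrt(38889))) = 1/(279*((3*sqrt(4321)))) = (sqrt(4321)/12963)/279 = sqrt(4321)/3616677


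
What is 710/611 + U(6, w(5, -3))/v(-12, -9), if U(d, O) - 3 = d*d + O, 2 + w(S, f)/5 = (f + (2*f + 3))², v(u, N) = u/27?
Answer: -1146451/2444 ≈ -469.09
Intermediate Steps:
v(u, N) = u/27 (v(u, N) = u*(1/27) = u/27)
w(S, f) = -10 + 5*(3 + 3*f)² (w(S, f) = -10 + 5*(f + (2*f + 3))² = -10 + 5*(f + (3 + 2*f))² = -10 + 5*(3 + 3*f)²)
U(d, O) = 3 + O + d² (U(d, O) = 3 + (d*d + O) = 3 + (d² + O) = 3 + (O + d²) = 3 + O + d²)
710/611 + U(6, w(5, -3))/v(-12, -9) = 710/611 + (3 + (-10 + 45*(1 - 3)²) + 6²)/(((1/27)*(-12))) = 710*(1/611) + (3 + (-10 + 45*(-2)²) + 36)/(-4/9) = 710/611 + (3 + (-10 + 45*4) + 36)*(-9/4) = 710/611 + (3 + (-10 + 180) + 36)*(-9/4) = 710/611 + (3 + 170 + 36)*(-9/4) = 710/611 + 209*(-9/4) = 710/611 - 1881/4 = -1146451/2444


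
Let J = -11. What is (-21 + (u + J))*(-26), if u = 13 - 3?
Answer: 572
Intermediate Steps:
u = 10
(-21 + (u + J))*(-26) = (-21 + (10 - 11))*(-26) = (-21 - 1)*(-26) = -22*(-26) = 572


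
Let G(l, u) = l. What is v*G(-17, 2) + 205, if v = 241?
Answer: -3892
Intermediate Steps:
v*G(-17, 2) + 205 = 241*(-17) + 205 = -4097 + 205 = -3892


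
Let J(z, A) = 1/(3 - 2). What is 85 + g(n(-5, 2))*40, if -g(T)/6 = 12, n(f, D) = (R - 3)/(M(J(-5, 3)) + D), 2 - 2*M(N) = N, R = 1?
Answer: -2795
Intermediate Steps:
J(z, A) = 1 (J(z, A) = 1/1 = 1)
M(N) = 1 - N/2
n(f, D) = -2/(1/2 + D) (n(f, D) = (1 - 3)/((1 - 1/2*1) + D) = -2/((1 - 1/2) + D) = -2/(1/2 + D))
g(T) = -72 (g(T) = -6*12 = -72)
85 + g(n(-5, 2))*40 = 85 - 72*40 = 85 - 2880 = -2795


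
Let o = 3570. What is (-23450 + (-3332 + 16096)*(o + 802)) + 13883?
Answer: 55794641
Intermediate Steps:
(-23450 + (-3332 + 16096)*(o + 802)) + 13883 = (-23450 + (-3332 + 16096)*(3570 + 802)) + 13883 = (-23450 + 12764*4372) + 13883 = (-23450 + 55804208) + 13883 = 55780758 + 13883 = 55794641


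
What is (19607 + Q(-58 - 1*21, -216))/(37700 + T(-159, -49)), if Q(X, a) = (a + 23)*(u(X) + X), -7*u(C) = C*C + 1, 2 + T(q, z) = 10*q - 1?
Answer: 1448684/252749 ≈ 5.7317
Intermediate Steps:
T(q, z) = -3 + 10*q (T(q, z) = -2 + (10*q - 1) = -2 + (-1 + 10*q) = -3 + 10*q)
u(C) = -1/7 - C**2/7 (u(C) = -(C*C + 1)/7 = -(C**2 + 1)/7 = -(1 + C**2)/7 = -1/7 - C**2/7)
Q(X, a) = (23 + a)*(-1/7 + X - X**2/7) (Q(X, a) = (a + 23)*((-1/7 - X**2/7) + X) = (23 + a)*(-1/7 + X - X**2/7))
(19607 + Q(-58 - 1*21, -216))/(37700 + T(-159, -49)) = (19607 + (-23/7 + 23*(-58 - 1*21) - 23*(-58 - 1*21)**2/7 + (-58 - 1*21)*(-216) - 1/7*(-216)*(1 + (-58 - 1*21)**2)))/(37700 + (-3 + 10*(-159))) = (19607 + (-23/7 + 23*(-58 - 21) - 23*(-58 - 21)**2/7 + (-58 - 21)*(-216) - 1/7*(-216)*(1 + (-58 - 21)**2)))/(37700 + (-3 - 1590)) = (19607 + (-23/7 + 23*(-79) - 23/7*(-79)**2 - 79*(-216) - 1/7*(-216)*(1 + (-79)**2)))/(37700 - 1593) = (19607 + (-23/7 - 1817 - 23/7*6241 + 17064 - 1/7*(-216)*(1 + 6241)))/36107 = (19607 + (-23/7 - 1817 - 143543/7 + 17064 - 1/7*(-216)*6242))*(1/36107) = (19607 + (-23/7 - 1817 - 143543/7 + 17064 + 1348272/7))*(1/36107) = (19607 + 1311435/7)*(1/36107) = (1448684/7)*(1/36107) = 1448684/252749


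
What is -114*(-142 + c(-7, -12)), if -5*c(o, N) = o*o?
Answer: 86526/5 ≈ 17305.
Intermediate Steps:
c(o, N) = -o²/5 (c(o, N) = -o*o/5 = -o²/5)
-114*(-142 + c(-7, -12)) = -114*(-142 - ⅕*(-7)²) = -114*(-142 - ⅕*49) = -114*(-142 - 49/5) = -114*(-759/5) = 86526/5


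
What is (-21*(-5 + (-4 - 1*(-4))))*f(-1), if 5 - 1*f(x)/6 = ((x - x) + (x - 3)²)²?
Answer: -158130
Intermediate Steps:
f(x) = 30 - 6*(-3 + x)⁴ (f(x) = 30 - 6*((x - x) + (x - 3)²)² = 30 - 6*(0 + (-3 + x)²)² = 30 - 6*(-3 + x)⁴)
(-21*(-5 + (-4 - 1*(-4))))*f(-1) = (-21*(-5 + (-4 - 1*(-4))))*(30 - 6*(-3 - 1)⁴) = (-21*(-5 + (-4 + 4)))*(30 - 6*(-4)⁴) = (-21*(-5 + 0))*(30 - 6*256) = (-(-105))*(30 - 1536) = -21*(-5)*(-1506) = 105*(-1506) = -158130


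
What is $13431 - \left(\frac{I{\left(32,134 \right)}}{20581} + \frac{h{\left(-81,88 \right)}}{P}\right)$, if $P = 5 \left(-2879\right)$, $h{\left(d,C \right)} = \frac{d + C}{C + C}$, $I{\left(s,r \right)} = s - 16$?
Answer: $\frac{63665836349497}{4740215920} \approx 13431.0$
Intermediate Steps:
$I{\left(s,r \right)} = -16 + s$ ($I{\left(s,r \right)} = s - 16 = -16 + s$)
$h{\left(d,C \right)} = \frac{C + d}{2 C}$
$P = -14395$
$13431 - \left(\frac{I{\left(32,134 \right)}}{20581} + \frac{h{\left(-81,88 \right)}}{P}\right) = 13431 - \left(\frac{-16 + 32}{20581} + \frac{\frac{1}{2} \cdot \frac{1}{88} \left(88 - 81\right)}{-14395}\right) = 13431 - \left(16 \cdot \frac{1}{20581} + \frac{1}{2} \cdot \frac{1}{88} \cdot 7 \left(- \frac{1}{14395}\right)\right) = 13431 - \left(\frac{16}{20581} + \frac{7}{176} \left(- \frac{1}{14395}\right)\right) = 13431 - \left(\frac{16}{20581} - \frac{7}{2533520}\right) = 13431 - \frac{3672023}{4740215920} = \frac{63665836349497}{4740215920}$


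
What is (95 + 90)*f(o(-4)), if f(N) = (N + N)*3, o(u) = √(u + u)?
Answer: 2220*I*√2 ≈ 3139.6*I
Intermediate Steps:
o(u) = √2*√u (o(u) = √(2*u) = √2*√u)
f(N) = 6*N (f(N) = (2*N)*3 = 6*N)
(95 + 90)*f(o(-4)) = (95 + 90)*(6*(√2*√(-4))) = 185*(6*(√2*(2*I))) = 185*(6*(2*I*√2)) = 185*(12*I*√2) = 2220*I*√2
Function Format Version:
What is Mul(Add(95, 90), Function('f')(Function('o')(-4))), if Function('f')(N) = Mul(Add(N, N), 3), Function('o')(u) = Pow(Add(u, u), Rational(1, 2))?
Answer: Mul(2220, I, Pow(2, Rational(1, 2))) ≈ Mul(3139.6, I)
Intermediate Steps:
Function('o')(u) = Mul(Pow(2, Rational(1, 2)), Pow(u, Rational(1, 2))) (Function('o')(u) = Pow(Mul(2, u), Rational(1, 2)) = Mul(Pow(2, Rational(1, 2)), Pow(u, Rational(1, 2))))
Function('f')(N) = Mul(6, N) (Function('f')(N) = Mul(Mul(2, N), 3) = Mul(6, N))
Mul(Add(95, 90), Function('f')(Function('o')(-4))) = Mul(Add(95, 90), Mul(6, Mul(Pow(2, Rational(1, 2)), Pow(-4, Rational(1, 2))))) = Mul(185, Mul(6, Mul(Pow(2, Rational(1, 2)), Mul(2, I)))) = Mul(185, Mul(6, Mul(2, I, Pow(2, Rational(1, 2))))) = Mul(185, Mul(12, I, Pow(2, Rational(1, 2)))) = Mul(2220, I, Pow(2, Rational(1, 2)))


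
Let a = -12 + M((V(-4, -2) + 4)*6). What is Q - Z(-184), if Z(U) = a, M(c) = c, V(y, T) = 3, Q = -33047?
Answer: -33077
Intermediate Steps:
a = 30 (a = -12 + (3 + 4)*6 = -12 + 7*6 = -12 + 42 = 30)
Z(U) = 30
Q - Z(-184) = -33047 - 1*30 = -33047 - 30 = -33077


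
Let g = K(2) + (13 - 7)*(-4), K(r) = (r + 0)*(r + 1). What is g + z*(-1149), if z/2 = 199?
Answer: -457320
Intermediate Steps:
K(r) = r*(1 + r)
g = -18 (g = 2*(1 + 2) + (13 - 7)*(-4) = 2*3 + 6*(-4) = 6 - 24 = -18)
z = 398 (z = 2*199 = 398)
g + z*(-1149) = -18 + 398*(-1149) = -18 - 457302 = -457320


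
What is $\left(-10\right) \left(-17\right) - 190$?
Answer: $-20$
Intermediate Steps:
$\left(-10\right) \left(-17\right) - 190 = 170 - 190 = -20$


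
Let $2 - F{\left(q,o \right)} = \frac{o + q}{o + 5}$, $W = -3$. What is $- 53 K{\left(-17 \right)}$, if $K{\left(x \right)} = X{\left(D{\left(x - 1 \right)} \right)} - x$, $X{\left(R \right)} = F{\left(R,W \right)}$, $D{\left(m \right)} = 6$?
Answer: $- \frac{1855}{2} \approx -927.5$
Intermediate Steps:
$F{\left(q,o \right)} = 2 - \frac{o + q}{5 + o}$ ($F{\left(q,o \right)} = 2 - \frac{o + q}{o + 5} = 2 - \frac{o + q}{5 + o}$)
$X{\left(R \right)} = \frac{7}{2} - \frac{R}{2}$ ($X{\left(R \right)} = \frac{10 - 3 - R}{5 - 3} = \frac{7 - R}{2} = \frac{7}{2} - \frac{R}{2}$)
$K{\left(x \right)} = \frac{1}{2} - x$ ($K{\left(x \right)} = \left(\frac{7}{2} - 3\right) - x = \frac{1}{2} - x$)
$- 53 K{\left(-17 \right)} = - 53 \left(\frac{1}{2} - -17\right) = - 53 \left(\frac{1}{2} + 17\right) = \left(-53\right) \frac{35}{2} = - \frac{1855}{2}$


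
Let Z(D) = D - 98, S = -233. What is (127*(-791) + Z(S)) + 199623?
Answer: 98835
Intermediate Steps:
Z(D) = -98 + D
(127*(-791) + Z(S)) + 199623 = (127*(-791) + (-98 - 233)) + 199623 = (-100457 - 331) + 199623 = -100788 + 199623 = 98835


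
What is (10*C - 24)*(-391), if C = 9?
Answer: -25806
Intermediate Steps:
(10*C - 24)*(-391) = (10*9 - 24)*(-391) = (90 - 24)*(-391) = 66*(-391) = -25806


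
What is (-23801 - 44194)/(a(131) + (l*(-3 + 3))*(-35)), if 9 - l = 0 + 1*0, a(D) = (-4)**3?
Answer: 67995/64 ≈ 1062.4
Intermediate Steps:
a(D) = -64
l = 9 (l = 9 - (0 + 1*0) = 9 - (0 + 0) = 9 - 1*0 = 9 + 0 = 9)
(-23801 - 44194)/(a(131) + (l*(-3 + 3))*(-35)) = (-23801 - 44194)/(-64 + (9*(-3 + 3))*(-35)) = -67995/(-64 + (9*0)*(-35)) = -67995/(-64 + 0*(-35)) = -67995/(-64 + 0) = -67995/(-64) = -67995*(-1/64) = 67995/64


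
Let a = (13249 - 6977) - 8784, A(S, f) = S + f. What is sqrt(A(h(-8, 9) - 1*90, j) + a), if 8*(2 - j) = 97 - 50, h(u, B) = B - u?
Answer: I*sqrt(41422)/4 ≈ 50.881*I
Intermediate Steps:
j = -31/8 (j = 2 - (97 - 50)/8 = 2 - 1/8*47 = 2 - 47/8 = -31/8 ≈ -3.8750)
a = -2512 (a = 6272 - 8784 = -2512)
sqrt(A(h(-8, 9) - 1*90, j) + a) = sqrt((((9 - 1*(-8)) - 1*90) - 31/8) - 2512) = sqrt((((9 + 8) - 90) - 31/8) - 2512) = sqrt(((17 - 90) - 31/8) - 2512) = sqrt((-73 - 31/8) - 2512) = sqrt(-615/8 - 2512) = sqrt(-20711/8) = I*sqrt(41422)/4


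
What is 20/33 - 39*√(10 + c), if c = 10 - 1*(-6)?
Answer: 20/33 - 39*√26 ≈ -198.26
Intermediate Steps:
c = 16 (c = 10 + 6 = 16)
20/33 - 39*√(10 + c) = 20/33 - 39*√(10 + 16) = 20*(1/33) - 39*√26 = 20/33 - 39*√26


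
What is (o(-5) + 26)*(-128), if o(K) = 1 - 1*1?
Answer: -3328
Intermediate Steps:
o(K) = 0 (o(K) = 1 - 1 = 0)
(o(-5) + 26)*(-128) = (0 + 26)*(-128) = 26*(-128) = -3328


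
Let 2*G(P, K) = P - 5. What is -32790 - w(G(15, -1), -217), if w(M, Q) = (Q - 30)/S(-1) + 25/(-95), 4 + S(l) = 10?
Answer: -3733337/114 ≈ -32749.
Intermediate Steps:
G(P, K) = -5/2 + P/2 (G(P, K) = (P - 5)/2 = (-5 + P)/2 = -5/2 + P/2)
S(l) = 6 (S(l) = -4 + 10 = 6)
w(M, Q) = -100/19 + Q/6 (w(M, Q) = (Q - 30)/6 + 25/(-95) = (-30 + Q)*(⅙) + 25*(-1/95) = (-5 + Q/6) - 5/19 = -100/19 + Q/6)
-32790 - w(G(15, -1), -217) = -32790 - (-100/19 + (⅙)*(-217)) = -32790 - (-100/19 - 217/6) = -32790 - 1*(-4723/114) = -32790 + 4723/114 = -3733337/114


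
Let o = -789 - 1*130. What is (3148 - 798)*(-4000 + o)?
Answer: -11559650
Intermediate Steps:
o = -919 (o = -789 - 130 = -919)
(3148 - 798)*(-4000 + o) = (3148 - 798)*(-4000 - 919) = 2350*(-4919) = -11559650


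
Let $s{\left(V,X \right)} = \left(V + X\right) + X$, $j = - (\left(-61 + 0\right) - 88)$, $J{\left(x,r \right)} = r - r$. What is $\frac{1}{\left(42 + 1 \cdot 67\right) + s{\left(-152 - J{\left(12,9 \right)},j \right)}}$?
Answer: $\frac{1}{255} \approx 0.0039216$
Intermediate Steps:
$J{\left(x,r \right)} = 0$
$j = 149$ ($j = - (-61 - 88) = \left(-1\right) \left(-149\right) = 149$)
$s{\left(V,X \right)} = V + 2 X$
$\frac{1}{\left(42 + 1 \cdot 67\right) + s{\left(-152 - J{\left(12,9 \right)},j \right)}} = \frac{1}{\left(42 + 1 \cdot 67\right) + \left(\left(-152 - 0\right) + 2 \cdot 149\right)} = \frac{1}{\left(42 + 67\right) + \left(\left(-152 + 0\right) + 298\right)} = \frac{1}{109 + \left(-152 + 298\right)} = \frac{1}{109 + 146} = \frac{1}{255}$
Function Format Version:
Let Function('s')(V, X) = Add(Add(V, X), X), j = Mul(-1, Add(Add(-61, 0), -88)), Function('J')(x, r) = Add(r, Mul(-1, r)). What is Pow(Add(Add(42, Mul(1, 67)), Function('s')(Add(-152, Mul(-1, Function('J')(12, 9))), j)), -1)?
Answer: Rational(1, 255) ≈ 0.0039216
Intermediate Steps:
Function('J')(x, r) = 0
j = 149 (j = Mul(-1, Add(-61, -88)) = Mul(-1, -149) = 149)
Function('s')(V, X) = Add(V, Mul(2, X))
Pow(Add(Add(42, Mul(1, 67)), Function('s')(Add(-152, Mul(-1, Function('J')(12, 9))), j)), -1) = Pow(Add(Add(42, Mul(1, 67)), Add(Add(-152, Mul(-1, 0)), Mul(2, 149))), -1) = Pow(Add(Add(42, 67), Add(Add(-152, 0), 298)), -1) = Pow(Add(109, Add(-152, 298)), -1) = Pow(Add(109, 146), -1) = Pow(255, -1) = Rational(1, 255)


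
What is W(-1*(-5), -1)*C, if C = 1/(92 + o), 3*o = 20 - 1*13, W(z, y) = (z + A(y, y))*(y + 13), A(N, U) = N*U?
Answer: 216/283 ≈ 0.76325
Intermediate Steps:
W(z, y) = (13 + y)*(z + y**2) (W(z, y) = (z + y*y)*(y + 13) = (z + y**2)*(13 + y) = (13 + y)*(z + y**2))
o = 7/3 (o = (20 - 1*13)/3 = (20 - 13)/3 = (1/3)*7 = 7/3 ≈ 2.3333)
C = 3/283 (C = 1/(92 + 7/3) = 1/(283/3) = 3/283 ≈ 0.010601)
W(-1*(-5), -1)*C = ((-1)**3 + 13*(-1*(-5)) + 13*(-1)**2 - (-1)*(-5))*(3/283) = (-1 + 13*5 + 13*1 - 1*5)*(3/283) = (-1 + 65 + 13 - 5)*(3/283) = 72*(3/283) = 216/283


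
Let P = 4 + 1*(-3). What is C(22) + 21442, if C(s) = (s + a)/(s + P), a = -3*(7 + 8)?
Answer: 21441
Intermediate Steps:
P = 1 (P = 4 - 3 = 1)
a = -45 (a = -3*15 = -45)
C(s) = (-45 + s)/(1 + s) (C(s) = (s - 45)/(s + 1) = (-45 + s)/(1 + s))
C(22) + 21442 = (-45 + 22)/(1 + 22) + 21442 = -23/23 + 21442 = (1/23)*(-23) + 21442 = -1 + 21442 = 21441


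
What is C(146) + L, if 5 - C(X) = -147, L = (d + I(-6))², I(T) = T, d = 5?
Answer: 153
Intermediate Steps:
L = 1 (L = (5 - 6)² = (-1)² = 1)
C(X) = 152 (C(X) = 5 - 1*(-147) = 5 + 147 = 152)
C(146) + L = 152 + 1 = 153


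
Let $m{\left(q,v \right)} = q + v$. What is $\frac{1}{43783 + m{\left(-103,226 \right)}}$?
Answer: $\frac{1}{43906} \approx 2.2776 \cdot 10^{-5}$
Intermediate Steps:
$\frac{1}{43783 + m{\left(-103,226 \right)}} = \frac{1}{43783 + \left(-103 + 226\right)} = \frac{1}{43783 + 123} = \frac{1}{43906}$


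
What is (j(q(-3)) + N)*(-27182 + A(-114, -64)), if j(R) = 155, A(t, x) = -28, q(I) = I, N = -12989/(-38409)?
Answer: -1745648480/413 ≈ -4.2268e+6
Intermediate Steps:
N = 419/1239 (N = -12989*(-1/38409) = 419/1239 ≈ 0.33818)
(j(q(-3)) + N)*(-27182 + A(-114, -64)) = (155 + 419/1239)*(-27182 - 28) = (192464/1239)*(-27210) = -1745648480/413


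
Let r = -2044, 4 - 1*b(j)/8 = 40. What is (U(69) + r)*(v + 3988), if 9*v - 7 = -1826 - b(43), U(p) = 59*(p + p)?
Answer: 209533378/9 ≈ 2.3281e+7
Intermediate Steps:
b(j) = -288 (b(j) = 32 - 8*40 = 32 - 320 = -288)
U(p) = 118*p (U(p) = 59*(2*p) = 118*p)
v = -1531/9 (v = 7/9 + (-1826 - 1*(-288))/9 = 7/9 + (-1826 + 288)/9 = 7/9 + (⅑)*(-1538) = 7/9 - 1538/9 = -1531/9 ≈ -170.11)
(U(69) + r)*(v + 3988) = (118*69 - 2044)*(-1531/9 + 3988) = (8142 - 2044)*(34361/9) = 6098*(34361/9) = 209533378/9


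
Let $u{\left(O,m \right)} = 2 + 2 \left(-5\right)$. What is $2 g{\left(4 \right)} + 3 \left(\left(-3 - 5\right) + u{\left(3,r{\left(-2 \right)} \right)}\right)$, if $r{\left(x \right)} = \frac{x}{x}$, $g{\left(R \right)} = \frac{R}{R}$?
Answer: $-46$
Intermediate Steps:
$g{\left(R \right)} = 1$
$r{\left(x \right)} = 1$
$u{\left(O,m \right)} = -8$ ($u{\left(O,m \right)} = 2 - 10 = -8$)
$2 g{\left(4 \right)} + 3 \left(\left(-3 - 5\right) + u{\left(3,r{\left(-2 \right)} \right)}\right) = 2 \cdot 1 + 3 \left(\left(-3 - 5\right) - 8\right) = 2 + 3 \left(-8 - 8\right) = 2 + 3 \left(-16\right) = 2 - 48 = -46$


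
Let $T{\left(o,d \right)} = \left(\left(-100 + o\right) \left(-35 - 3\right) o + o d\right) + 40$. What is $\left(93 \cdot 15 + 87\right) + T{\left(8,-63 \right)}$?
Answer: $28986$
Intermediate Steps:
$T{\left(o,d \right)} = 40 + d o + o \left(3800 - 38 o\right)$ ($T{\left(o,d \right)} = \left(\left(-100 + o\right) \left(-38\right) o + d o\right) + 40 = \left(\left(3800 - 38 o\right) o + d o\right) + 40 = \left(o \left(3800 - 38 o\right) + d o\right) + 40 = \left(d o + o \left(3800 - 38 o\right)\right) + 40 = 40 + d o + o \left(3800 - 38 o\right)$)
$\left(93 \cdot 15 + 87\right) + T{\left(8,-63 \right)} = \left(93 \cdot 15 + 87\right) + \left(40 - 38 \cdot 8^{2} + 3800 \cdot 8 - 504\right) = \left(1395 + 87\right) + \left(40 - 2432 + 30400 - 504\right) = 1482 + \left(40 - 2432 + 30400 - 504\right) = 1482 + 27504 = 28986$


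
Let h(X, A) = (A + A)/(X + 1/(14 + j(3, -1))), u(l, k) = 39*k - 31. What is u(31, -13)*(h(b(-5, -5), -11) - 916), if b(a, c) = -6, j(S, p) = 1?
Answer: 43682372/89 ≈ 4.9081e+5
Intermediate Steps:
u(l, k) = -31 + 39*k
h(X, A) = 2*A/(1/15 + X) (h(X, A) = (A + A)/(X + 1/(14 + 1)) = (2*A)/(X + 1/15) = (2*A)/(1/15 + X) = 2*A/(1/15 + X))
u(31, -13)*(h(b(-5, -5), -11) - 916) = (-31 + 39*(-13))*(30*(-11)/(1 + 15*(-6)) - 916) = (-31 - 507)*(30*(-11)/(1 - 90) - 916) = -538*(30*(-11)/(-89) - 916) = -538*(30*(-11)*(-1/89) - 916) = -538*(330/89 - 916) = -538*(-81194/89) = 43682372/89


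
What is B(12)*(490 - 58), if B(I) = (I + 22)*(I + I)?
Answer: 352512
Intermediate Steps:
B(I) = 2*I*(22 + I) (B(I) = (22 + I)*(2*I) = 2*I*(22 + I))
B(12)*(490 - 58) = (2*12*(22 + 12))*(490 - 58) = (2*12*34)*432 = 816*432 = 352512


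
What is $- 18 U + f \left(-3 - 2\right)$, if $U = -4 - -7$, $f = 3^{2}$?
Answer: $-99$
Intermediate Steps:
$f = 9$
$U = 3$ ($U = -4 + 7 = 3$)
$- 18 U + f \left(-3 - 2\right) = \left(-18\right) 3 + 9 \left(-3 - 2\right) = -54 + 9 \left(-5\right) = -54 - 45 = -99$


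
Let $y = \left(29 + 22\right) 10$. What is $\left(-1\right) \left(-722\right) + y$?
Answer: $1232$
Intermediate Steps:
$y = 510$ ($y = 51 \cdot 10 = 510$)
$\left(-1\right) \left(-722\right) + y = \left(-1\right) \left(-722\right) + 510 = 722 + 510 = 1232$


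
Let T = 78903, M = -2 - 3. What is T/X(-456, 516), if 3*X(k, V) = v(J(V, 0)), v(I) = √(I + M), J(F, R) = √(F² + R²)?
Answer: 236709*√511/511 ≈ 10471.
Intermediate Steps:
M = -5
v(I) = √(-5 + I) (v(I) = √(I - 5) = √(-5 + I))
X(k, V) = √(-5 + √(V²))/3 (X(k, V) = √(-5 + √(V² + 0²))/3 = √(-5 + √(V² + 0))/3 = √(-5 + √(V²))/3)
T/X(-456, 516) = 78903/((√(-5 + √(516²))/3)) = 78903/((√(-5 + √266256)/3)) = 78903/((√(-5 + 516)/3)) = 78903/((√511/3)) = 78903*(3*√511/511) = 236709*√511/511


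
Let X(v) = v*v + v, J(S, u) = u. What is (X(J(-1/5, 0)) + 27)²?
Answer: 729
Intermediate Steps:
X(v) = v + v² (X(v) = v² + v = v + v²)
(X(J(-1/5, 0)) + 27)² = (0*(1 + 0) + 27)² = (0*1 + 27)² = (0 + 27)² = 27² = 729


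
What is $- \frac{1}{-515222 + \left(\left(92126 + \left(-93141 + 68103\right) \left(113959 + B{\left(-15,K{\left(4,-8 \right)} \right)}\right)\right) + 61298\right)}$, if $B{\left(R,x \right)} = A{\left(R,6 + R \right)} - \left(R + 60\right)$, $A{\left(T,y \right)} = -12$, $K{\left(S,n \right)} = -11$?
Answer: $\frac{1}{2852240074} \approx 3.506 \cdot 10^{-10}$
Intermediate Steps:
$B{\left(R,x \right)} = -72 - R$ ($B{\left(R,x \right)} = -12 - \left(R + 60\right) = -12 - \left(60 + R\right) = -72 - R$)
$- \frac{1}{-515222 + \left(\left(92126 + \left(-93141 + 68103\right) \left(113959 + B{\left(-15,K{\left(4,-8 \right)} \right)}\right)\right) + 61298\right)} = - \frac{1}{-515222 + \left(\left(92126 + \left(-93141 + 68103\right) \left(113959 - 57\right)\right) + 61298\right)} = - \frac{1}{-515222 + \left(\left(92126 - 25038 \left(113959 + \left(-72 + 15\right)\right)\right) + 61298\right)} = - \frac{1}{-515222 + \left(\left(92126 - 25038 \left(113959 - 57\right)\right) + 61298\right)} = - \frac{1}{-515222 + \left(\left(92126 - 2851878276\right) + 61298\right)} = - \frac{1}{-515222 + \left(-2851786150 + 61298\right)} = - \frac{1}{-515222 - 2851724852} = - \frac{1}{-2852240074} = \left(-1\right) \left(- \frac{1}{2852240074}\right) = \frac{1}{2852240074}$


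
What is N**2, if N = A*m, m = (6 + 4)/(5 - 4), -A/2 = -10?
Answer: 40000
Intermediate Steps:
A = 20 (A = -2*(-10) = 20)
m = 10 (m = 10/1 = 10*1 = 10)
N = 200 (N = 20*10 = 200)
N**2 = 200**2 = 40000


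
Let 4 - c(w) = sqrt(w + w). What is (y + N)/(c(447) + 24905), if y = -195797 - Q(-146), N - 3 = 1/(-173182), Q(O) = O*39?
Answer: -273350520762903/35817350398478 - 10973966067*sqrt(894)/35817350398478 ≈ -7.6410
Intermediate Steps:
Q(O) = 39*O
N = 519545/173182 (N = 3 + 1/(-173182) = 3 - 1/173182 = 519545/173182 ≈ 3.0000)
c(w) = 4 - sqrt(2)*sqrt(w) (c(w) = 4 - sqrt(w + w) = 4 - sqrt(2*w) = 4 - sqrt(2)*sqrt(w))
y = -190103 (y = -195797 - 39*(-146) = -195797 - 1*(-5694) = -195797 + 5694 = -190103)
(y + N)/(c(447) + 24905) = (-190103 + 519545/173182)/((4 - sqrt(2)*sqrt(447)) + 24905) = -32921898201/(173182*((4 - sqrt(894)) + 24905)) = -32921898201/(173182*(24909 - sqrt(894)))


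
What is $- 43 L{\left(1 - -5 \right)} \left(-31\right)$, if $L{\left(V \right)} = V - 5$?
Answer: $1333$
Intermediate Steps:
$L{\left(V \right)} = -5 + V$ ($L{\left(V \right)} = V - 5 = -5 + V$)
$- 43 L{\left(1 - -5 \right)} \left(-31\right) = - 43 \left(-5 + \left(1 - -5\right)\right) \left(-31\right) = - 43 \left(-5 + \left(1 + 5\right)\right) \left(-31\right) = - 43 \left(-5 + 6\right) \left(-31\right) = \left(-43\right) 1 \left(-31\right) = \left(-43\right) \left(-31\right) = 1333$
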